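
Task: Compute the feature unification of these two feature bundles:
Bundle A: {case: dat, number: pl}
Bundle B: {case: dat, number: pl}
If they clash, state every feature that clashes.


Compare features:
case: A=dat vs B=dat -> unified: dat
number: A=pl vs B=pl -> unified: pl
No clashes found.

Unified: {case: dat, number: pl}


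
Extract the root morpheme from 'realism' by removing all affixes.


Remove suffix '-ism' from 'realism' to get root 'real'.

real


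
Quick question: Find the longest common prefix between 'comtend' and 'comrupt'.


Compare from the start: 3 characters match: 'com'. Mismatch at position 4: 't' vs 'r'.

com


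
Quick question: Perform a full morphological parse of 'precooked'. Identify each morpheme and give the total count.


Step 1: Identify prefix: 'pre' (meaning: before)
Step 2: Identify root: 'cook'
Step 3: Identify suffix(es): 'ed'
Decomposition: pre- (prefix: before) + cook (root) + -ed (suffix: past)
Total morphemes: 3

3 morphemes (pre- (prefix: before) + cook (root) + -ed (suffix: past))


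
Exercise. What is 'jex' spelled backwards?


Reverse 'jex' character by character: 'xej'.

xej


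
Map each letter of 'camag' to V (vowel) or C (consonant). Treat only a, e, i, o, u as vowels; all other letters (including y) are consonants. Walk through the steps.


Letter mapping: c = C, a = V, m = C, a = V, g = C.

CVCVC


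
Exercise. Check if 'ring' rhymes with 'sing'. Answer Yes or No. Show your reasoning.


Rime (stressed vowel + following sounds) of 'ring': -ing = /ɪŋ/
Rime of 'sing': -ing = /ɪŋ/
/ɪŋ/ and /ɪŋ/ are the same ending sound, so the words rhyme.

Yes


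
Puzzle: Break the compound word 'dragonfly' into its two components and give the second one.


Split 'dragonfly' into 'dragon' + 'fly'. The second part is 'fly'.

fly


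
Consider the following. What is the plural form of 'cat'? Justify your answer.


Apply rule: Add -s. 'cat' becomes 'cats'.

cats


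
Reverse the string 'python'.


Reverse 'python' character by character: 'nohtyp'.

nohtyp


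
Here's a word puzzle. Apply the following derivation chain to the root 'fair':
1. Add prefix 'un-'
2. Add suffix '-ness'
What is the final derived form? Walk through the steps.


Step 1: Add prefix 'un-' to 'fair' = 'unfair'
Step 2: Add suffix '-ness' to 'unfair' = 'unfairness'

unfairness


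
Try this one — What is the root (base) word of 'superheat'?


Remove prefix 'super' from 'superheat' to get root 'heat'.

heat


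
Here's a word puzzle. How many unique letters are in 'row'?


Unique letters in 'row': {o, r, w} = 3 distinct letters.

3


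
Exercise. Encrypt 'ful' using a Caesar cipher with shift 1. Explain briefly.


Shift each letter by 1: f -> g, u -> v, l -> m. Result: 'gvm'.

gvm


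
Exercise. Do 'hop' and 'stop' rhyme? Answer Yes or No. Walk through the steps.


Rime (stressed vowel + following sounds) of 'hop': -op = /ɒp/
Rime of 'stop': -op = /ɒp/
/ɒp/ and /ɒp/ are the same ending sound, so the words rhyme.

Yes


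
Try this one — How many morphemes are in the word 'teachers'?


Decomposition: teach (root) + -er (suffix) + -s (plural) = 3 morpheme(s)

3 morphemes


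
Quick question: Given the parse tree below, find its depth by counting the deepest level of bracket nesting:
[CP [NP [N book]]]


Count bracket nesting levels:
'[' at pos 0: depth = 1
'[' at pos 4: depth = 2
'[' at pos 8: depth = 3
Maximum depth reached: 3

3


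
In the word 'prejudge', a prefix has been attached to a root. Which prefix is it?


The word 'prejudge' = 'pre' (prefix) + 'judge' (root). The prefix is 'pre'.

pre


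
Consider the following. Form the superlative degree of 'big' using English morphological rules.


Apply superlative formation (double final consonant, add -est): 'big' -> 'biggest'.

biggest


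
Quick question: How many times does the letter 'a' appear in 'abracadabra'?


Letter 'a' in 'abracadabra': found at position(s) 1, 4, 6, 8, 11 = 5 occurrence(s).

5


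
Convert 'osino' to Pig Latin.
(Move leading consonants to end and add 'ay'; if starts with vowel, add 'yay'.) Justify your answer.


'osino' starts with a vowel, so add 'yay': 'osinoyay'.

osinoyay


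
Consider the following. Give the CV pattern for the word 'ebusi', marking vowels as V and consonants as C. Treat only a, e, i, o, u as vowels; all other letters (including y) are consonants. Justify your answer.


Letter mapping: e = V, b = C, u = V, s = C, i = V.

VCVCV


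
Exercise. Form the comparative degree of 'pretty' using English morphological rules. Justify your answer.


Apply comparative formation (consonant + y: change y to i, add -er): 'pretty' -> 'prettier'.

prettier


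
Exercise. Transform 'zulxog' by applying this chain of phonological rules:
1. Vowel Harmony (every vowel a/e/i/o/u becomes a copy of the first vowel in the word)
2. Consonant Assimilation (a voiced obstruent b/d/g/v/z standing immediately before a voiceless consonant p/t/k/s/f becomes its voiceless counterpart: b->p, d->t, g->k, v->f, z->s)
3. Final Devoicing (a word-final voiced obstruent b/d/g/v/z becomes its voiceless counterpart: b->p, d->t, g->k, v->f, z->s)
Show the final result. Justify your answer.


Starting form: 'zulxog'
Rule 1: Vowel Harmony: all vowels become 'u' (matching first vowel). 'zulxog' -> 'zulxug'
Rule 2: Consonant Assimilation: no voiced obstruent (b/d/g/v/z) stands immediately before a voiceless consonant (p/t/k/s/f). No change.
Rule 3: Final Devoicing: word-final voiced obstruent 'g' becomes voiceless 'k'. 'zulxug' -> 'zulxuk'
Final form: 'zulxuk'

zulxuk


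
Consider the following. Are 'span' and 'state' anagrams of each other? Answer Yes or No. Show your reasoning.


Sorted letters of 'span': 'anps'
Sorted letters of 'state': 'aestt'
They do not match.

No


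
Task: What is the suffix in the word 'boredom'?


The word 'boredom' = 'bore' (root) + '-dom' (suffix). The suffix is '-dom'.

dom


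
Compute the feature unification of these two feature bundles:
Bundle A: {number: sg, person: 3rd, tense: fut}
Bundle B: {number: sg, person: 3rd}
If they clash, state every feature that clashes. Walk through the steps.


Compare features:
number: A=sg vs B=sg -> unified: sg
person: A=3rd vs B=3rd -> unified: 3rd
tense: A=fut vs B=_ -> unified: fut
No clashes found.

Unified: {number: sg, person: 3rd, tense: fut}


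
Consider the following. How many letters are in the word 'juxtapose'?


Spell out 'juxtapose' and number each letter: j(1), u(2), x(3), t(4), a(5), p(6), o(7), s(8), e(9). Total: 9 letters.

9


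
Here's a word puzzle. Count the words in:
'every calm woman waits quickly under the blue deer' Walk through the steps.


Split into words: every | calm | woman | waits | quickly | under | the | blue | deer = 9 words.

9


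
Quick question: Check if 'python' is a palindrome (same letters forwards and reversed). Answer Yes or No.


Forward: 'python'
Reversed: 'nohtyp'
They differ.

No


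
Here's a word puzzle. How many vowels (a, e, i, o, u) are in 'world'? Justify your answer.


Vowels in 'world': o = 1 vowels.

1


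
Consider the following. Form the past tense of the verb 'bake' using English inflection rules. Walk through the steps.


Apply rule: Add -d (word ends in -e). 'bake' becomes 'baked'.

baked


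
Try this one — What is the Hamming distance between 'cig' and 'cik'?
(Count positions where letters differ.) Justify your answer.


Alignment:
Position 1: 'c' vs 'c' = match
Position 2: 'i' vs 'i' = match
Position 3: 'g' vs 'k' = DIFFER
Total differences: 1

1


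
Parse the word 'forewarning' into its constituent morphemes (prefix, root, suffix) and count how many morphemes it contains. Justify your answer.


Step 1: Identify prefix: 'fore' (meaning: before/front)
Step 2: Identify root: 'warn'
Step 3: Identify suffix(es): 'ing'
Decomposition: fore- (prefix: before/front) + warn (root) + -ing (suffix: ongoing action)
Total morphemes: 3

3 morphemes (fore- (prefix: before/front) + warn (root) + -ing (suffix: ongoing action))


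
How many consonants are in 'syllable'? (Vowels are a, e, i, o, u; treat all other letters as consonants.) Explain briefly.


Consonants in 'syllable': s, y, l, l, b, l = 6 consonants.

6


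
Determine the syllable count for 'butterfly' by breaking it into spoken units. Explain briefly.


Break 'butterfly' into syllables: but-ter-fly -> but | ter | fly = 3 syllables

3 syllables


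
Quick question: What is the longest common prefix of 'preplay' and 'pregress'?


Compare from the start: 3 characters match: 'pre'. Mismatch at position 4: 'p' vs 'g'.

pre


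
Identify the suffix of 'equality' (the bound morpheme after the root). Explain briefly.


The word 'equality' = 'equal' (root) + '-ity' (suffix). The suffix is '-ity'.

ity


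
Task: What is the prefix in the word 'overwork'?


The word 'overwork' = 'over' (prefix) + 'work' (root). The prefix is 'over'.

over


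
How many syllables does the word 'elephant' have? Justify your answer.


Break 'elephant' into syllables: el-e-phant -> el | e | phant = 3 syllables

3 syllables


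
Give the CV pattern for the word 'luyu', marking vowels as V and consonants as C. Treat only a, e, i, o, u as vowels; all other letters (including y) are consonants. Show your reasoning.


Letter mapping: l = C, u = V, y = C, u = V.

CVCV


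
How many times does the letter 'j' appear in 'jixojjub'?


Letter 'j' in 'jixojjub': found at position(s) 1, 5, 6 = 3 occurrence(s).

3


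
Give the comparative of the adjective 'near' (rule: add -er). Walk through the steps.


Apply comparative formation (add -er): 'near' -> 'nearer'.

nearer


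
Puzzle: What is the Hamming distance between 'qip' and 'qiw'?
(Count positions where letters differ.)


Alignment:
Position 1: 'q' vs 'q' = match
Position 2: 'i' vs 'i' = match
Position 3: 'p' vs 'w' = DIFFER
Total differences: 1

1


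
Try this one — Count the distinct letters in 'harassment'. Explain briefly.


Unique letters in 'harassment': {a, e, h, m, n, r, s, t} = 8 distinct letters.

8


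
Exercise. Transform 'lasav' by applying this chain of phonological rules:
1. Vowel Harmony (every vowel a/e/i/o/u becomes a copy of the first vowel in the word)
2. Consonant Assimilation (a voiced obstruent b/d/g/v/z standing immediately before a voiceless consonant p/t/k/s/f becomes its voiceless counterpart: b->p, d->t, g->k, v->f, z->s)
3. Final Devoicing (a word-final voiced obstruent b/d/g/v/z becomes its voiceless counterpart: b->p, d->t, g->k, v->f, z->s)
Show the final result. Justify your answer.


Starting form: 'lasav'
Rule 1: Vowel Harmony: all vowels already match. No change.
Rule 2: Consonant Assimilation: no voiced obstruent (b/d/g/v/z) stands immediately before a voiceless consonant (p/t/k/s/f). No change.
Rule 3: Final Devoicing: word-final voiced obstruent 'v' becomes voiceless 'f'. 'lasav' -> 'lasaf'
Final form: 'lasaf'

lasaf


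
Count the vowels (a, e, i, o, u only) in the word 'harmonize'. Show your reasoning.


Vowels in 'harmonize': a, o, i, e = 4 vowels.

4


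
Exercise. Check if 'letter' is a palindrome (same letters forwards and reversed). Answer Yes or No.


Forward: 'letter'
Reversed: 'rettel'
They differ.

No


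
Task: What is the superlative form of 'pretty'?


Apply superlative formation (consonant + y: change y to i, add -est): 'pretty' -> 'prettiest'.

prettiest


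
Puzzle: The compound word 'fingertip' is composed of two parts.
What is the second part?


Split 'fingertip' into 'finger' + 'tip'. The second part is 'tip'.

tip


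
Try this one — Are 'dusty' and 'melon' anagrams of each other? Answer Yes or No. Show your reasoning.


Sorted letters of 'dusty': 'dstuy'
Sorted letters of 'melon': 'elmno'
They do not match.

No


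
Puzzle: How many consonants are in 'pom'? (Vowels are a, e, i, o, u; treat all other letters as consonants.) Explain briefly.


Consonants in 'pom': p, m = 2 consonants.

2


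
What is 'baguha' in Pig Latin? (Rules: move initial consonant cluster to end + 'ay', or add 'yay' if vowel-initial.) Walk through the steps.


'baguha': move consonant cluster 'b' to end and add 'ay': 'aguhabay'.

aguhabay


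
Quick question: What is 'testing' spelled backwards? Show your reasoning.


Reverse 'testing' character by character: 'gnitset'.

gnitset


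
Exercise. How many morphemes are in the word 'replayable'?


Decomposition: re- (prefix) + play (root) + -able (suffix) = 3 morpheme(s)

3 morphemes


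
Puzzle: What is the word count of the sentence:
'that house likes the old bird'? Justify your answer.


Split into words: that | house | likes | the | old | bird = 6 words.

6


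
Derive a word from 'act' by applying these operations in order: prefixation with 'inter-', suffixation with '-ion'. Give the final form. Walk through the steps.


Step 1: Add prefix 'inter-' to 'act' = 'interact'
Step 2: Add suffix '-ion' to 'interact' = 'interaction'

interaction


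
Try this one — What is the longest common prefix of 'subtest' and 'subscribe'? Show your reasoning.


Compare from the start: 3 characters match: 'sub'. Mismatch at position 4: 't' vs 's'.

sub


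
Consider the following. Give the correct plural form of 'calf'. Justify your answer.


Apply rule: Change -f to -ves. 'calf' becomes 'calves'.

calves


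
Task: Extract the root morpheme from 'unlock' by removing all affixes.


Remove prefix 'un' from 'unlock' to get root 'lock'.

lock


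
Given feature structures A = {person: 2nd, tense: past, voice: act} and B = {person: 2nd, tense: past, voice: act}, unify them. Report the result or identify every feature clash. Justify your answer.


Compare features:
person: A=2nd vs B=2nd -> unified: 2nd
tense: A=past vs B=past -> unified: past
voice: A=act vs B=act -> unified: act
No clashes found.

Unified: {person: 2nd, tense: past, voice: act}


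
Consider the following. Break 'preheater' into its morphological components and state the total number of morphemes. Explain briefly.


Step 1: Identify prefix: 'pre' (meaning: before)
Step 2: Identify root: 'heat'
Step 3: Identify suffix(es): 'er'
Decomposition: pre- (prefix: before) + heat (root) + -er (suffix: one who)
Total morphemes: 3

3 morphemes (pre- (prefix: before) + heat (root) + -er (suffix: one who))


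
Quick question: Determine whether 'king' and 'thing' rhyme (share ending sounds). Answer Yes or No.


Rime (stressed vowel + following sounds) of 'king': -ing = /ɪŋ/
Rime of 'thing': -ing = /ɪŋ/
/ɪŋ/ and /ɪŋ/ are the same ending sound, so the words rhyme.

Yes


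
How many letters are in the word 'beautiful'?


Spell out 'beautiful' and number each letter: b(1), e(2), a(3), u(4), t(5), i(6), f(7), u(8), l(9). Total: 9 letters.

9


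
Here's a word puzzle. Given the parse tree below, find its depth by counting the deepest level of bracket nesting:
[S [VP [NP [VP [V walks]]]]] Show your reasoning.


Count bracket nesting levels:
'[' at pos 0: depth = 1
'[' at pos 3: depth = 2
'[' at pos 7: depth = 3
'[' at pos 11: depth = 4
'[' at pos 15: depth = 5
Maximum depth reached: 5

5


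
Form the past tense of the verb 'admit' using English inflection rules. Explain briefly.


Apply rule: Double final consonant and add -ed. 'admit' becomes 'admitted'.

admitted


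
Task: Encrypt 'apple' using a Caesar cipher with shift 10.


Shift each letter by 10: a -> k, p -> z, p -> z, l -> v, e -> o. Result: 'kzzvo'.

kzzvo


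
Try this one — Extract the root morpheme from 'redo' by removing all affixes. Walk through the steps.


Remove prefix 're' from 'redo' to get root 'do'.

do


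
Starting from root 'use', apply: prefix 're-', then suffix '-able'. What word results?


Step 1: Add prefix 're-' to 'use' = 'reuse'
Step 2: Add suffix '-able' to 'reuse' = 'reusable'

reusable


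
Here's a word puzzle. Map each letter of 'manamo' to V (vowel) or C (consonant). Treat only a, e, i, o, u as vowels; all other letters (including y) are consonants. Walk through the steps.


Letter mapping: m = C, a = V, n = C, a = V, m = C, o = V.

CVCVCV


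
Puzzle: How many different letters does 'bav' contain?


Unique letters in 'bav': {a, b, v} = 3 distinct letters.

3


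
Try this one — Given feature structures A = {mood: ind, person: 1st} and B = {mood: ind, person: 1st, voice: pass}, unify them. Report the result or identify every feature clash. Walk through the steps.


Compare features:
mood: A=ind vs B=ind -> unified: ind
person: A=1st vs B=1st -> unified: 1st
voice: A=_ vs B=pass -> unified: pass
No clashes found.

Unified: {mood: ind, person: 1st, voice: pass}


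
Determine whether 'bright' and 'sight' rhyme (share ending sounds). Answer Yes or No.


Rime (stressed vowel + following sounds) of 'bright': -ight = /aɪt/
Rime of 'sight': -ight = /aɪt/
/aɪt/ and /aɪt/ are the same ending sound, so the words rhyme.

Yes


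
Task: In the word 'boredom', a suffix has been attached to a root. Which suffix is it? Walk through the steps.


The word 'boredom' = 'bore' (root) + '-dom' (suffix). The suffix is '-dom'.

dom


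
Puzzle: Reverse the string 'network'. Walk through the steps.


Reverse 'network' character by character: 'krowten'.

krowten


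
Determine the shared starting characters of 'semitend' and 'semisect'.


Compare from the start: 4 characters match: 'semi'. Mismatch at position 5: 't' vs 's'.

semi


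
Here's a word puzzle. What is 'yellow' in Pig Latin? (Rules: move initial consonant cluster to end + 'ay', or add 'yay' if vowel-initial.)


'yellow': move consonant cluster 'y' to end and add 'ay': 'ellowyay'.

ellowyay


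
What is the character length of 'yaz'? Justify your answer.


Spell out 'yaz' and number each letter: y(1), a(2), z(3). Total: 3 letters.

3


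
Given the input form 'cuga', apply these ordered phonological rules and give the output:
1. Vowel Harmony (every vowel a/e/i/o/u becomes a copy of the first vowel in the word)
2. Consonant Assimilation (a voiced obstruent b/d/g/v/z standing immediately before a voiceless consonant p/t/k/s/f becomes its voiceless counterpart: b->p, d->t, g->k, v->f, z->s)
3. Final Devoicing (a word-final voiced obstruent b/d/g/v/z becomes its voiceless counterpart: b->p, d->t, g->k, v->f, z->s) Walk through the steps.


Starting form: 'cuga'
Rule 1: Vowel Harmony: all vowels become 'u' (matching first vowel). 'cuga' -> 'cugu'
Rule 2: Consonant Assimilation: no voiced obstruent (b/d/g/v/z) stands immediately before a voiceless consonant (p/t/k/s/f). No change.
Rule 3: Final Devoicing: the word ends in the vowel 'u', not a consonant. No change.
Final form: 'cugu'

cugu


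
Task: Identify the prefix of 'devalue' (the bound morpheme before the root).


The word 'devalue' = 'de' (prefix) + 'value' (root). The prefix is 'de'.

de


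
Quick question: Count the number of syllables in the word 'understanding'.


Break 'understanding' into syllables: un-der-stand-ing -> un | der | stand | ing = 4 syllables

4 syllables


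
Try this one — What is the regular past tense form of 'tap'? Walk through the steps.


Apply rule: Double final consonant and add -ed. 'tap' becomes 'tapped'.

tapped


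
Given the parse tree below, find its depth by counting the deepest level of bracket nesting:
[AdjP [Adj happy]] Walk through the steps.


Count bracket nesting levels:
'[' at pos 0: depth = 1
'[' at pos 6: depth = 2
Maximum depth reached: 2

2


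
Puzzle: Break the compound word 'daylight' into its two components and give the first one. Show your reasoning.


Split 'daylight' into 'day' + 'light'. The first part is 'day'.

day


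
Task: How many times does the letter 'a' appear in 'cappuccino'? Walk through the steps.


Letter 'a' in 'cappuccino': found at position(s) 2 = 1 occurrence(s).

1


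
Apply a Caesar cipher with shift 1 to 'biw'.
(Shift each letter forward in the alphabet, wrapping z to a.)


Shift each letter by 1: b -> c, i -> j, w -> x. Result: 'cjx'.

cjx


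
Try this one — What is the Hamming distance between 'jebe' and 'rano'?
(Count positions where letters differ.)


Alignment:
Position 1: 'j' vs 'r' = DIFFER
Position 2: 'e' vs 'a' = DIFFER
Position 3: 'b' vs 'n' = DIFFER
Position 4: 'e' vs 'o' = DIFFER
Total differences: 4

4


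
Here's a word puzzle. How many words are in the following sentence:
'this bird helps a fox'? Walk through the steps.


Split into words: this | bird | helps | a | fox = 5 words.

5


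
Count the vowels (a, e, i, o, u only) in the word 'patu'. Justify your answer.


Vowels in 'patu': a, u = 2 vowels.

2


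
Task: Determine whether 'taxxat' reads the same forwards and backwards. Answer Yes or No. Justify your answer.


Forward: 'taxxat'
Reversed: 'taxxat'
They are identical.

Yes


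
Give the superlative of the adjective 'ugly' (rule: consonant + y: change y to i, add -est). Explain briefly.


Apply superlative formation (consonant + y: change y to i, add -est): 'ugly' -> 'ugliest'.

ugliest


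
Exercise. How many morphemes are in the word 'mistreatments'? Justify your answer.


Decomposition: mis- (prefix) + treat (root) + -ment (suffix) + -s (plural) = 4 morpheme(s)

4 morphemes


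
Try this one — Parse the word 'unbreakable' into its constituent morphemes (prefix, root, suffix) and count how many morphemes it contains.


Step 1: Identify prefix: 'un' (meaning: not/reverse)
Step 2: Identify root: 'break'
Step 3: Identify suffix(es): 'able'
Decomposition: un- (prefix: not/reverse) + break (root) + -able (suffix: capable of)
Total morphemes: 3

3 morphemes (un- (prefix: not/reverse) + break (root) + -able (suffix: capable of))


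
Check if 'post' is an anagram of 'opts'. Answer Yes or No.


Sorted letters of 'post': 'opst'
Sorted letters of 'opts': 'opst'
They match.

Yes


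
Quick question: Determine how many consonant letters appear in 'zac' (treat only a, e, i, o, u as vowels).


Consonants in 'zac': z, c = 2 consonants.

2


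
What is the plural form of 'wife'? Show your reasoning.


Apply rule: Change -fe to -ves. 'wife' becomes 'wives'.

wives


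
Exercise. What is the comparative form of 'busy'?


Apply comparative formation (consonant + y: change y to i, add -er): 'busy' -> 'busier'.

busier


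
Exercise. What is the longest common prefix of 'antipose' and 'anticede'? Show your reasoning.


Compare from the start: 4 characters match: 'anti'. Mismatch at position 5: 'p' vs 'c'.

anti


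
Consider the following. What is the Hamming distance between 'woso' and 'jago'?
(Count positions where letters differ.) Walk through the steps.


Alignment:
Position 1: 'w' vs 'j' = DIFFER
Position 2: 'o' vs 'a' = DIFFER
Position 3: 's' vs 'g' = DIFFER
Position 4: 'o' vs 'o' = match
Total differences: 3

3


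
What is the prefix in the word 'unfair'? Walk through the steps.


The word 'unfair' = 'un' (prefix) + 'fair' (root). The prefix is 'un'.

un


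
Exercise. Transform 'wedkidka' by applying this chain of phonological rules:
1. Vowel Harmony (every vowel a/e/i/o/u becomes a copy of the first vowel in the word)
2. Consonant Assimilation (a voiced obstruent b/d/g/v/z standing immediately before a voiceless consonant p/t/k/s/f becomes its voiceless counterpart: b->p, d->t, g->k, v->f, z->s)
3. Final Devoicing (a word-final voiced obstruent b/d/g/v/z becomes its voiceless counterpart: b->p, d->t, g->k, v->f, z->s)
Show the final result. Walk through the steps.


Starting form: 'wedkidka'
Rule 1: Vowel Harmony: all vowels become 'e' (matching first vowel). 'wedkidka' -> 'wedkedke'
Rule 2: Consonant Assimilation: voiced obstruent before voiceless consonant becomes voiceless ('dk' -> 'tk', 'dk' -> 'tk'). 'wedkedke' -> 'wetketke'
Rule 3: Final Devoicing: the word ends in the vowel 'e', not a consonant. No change.
Final form: 'wetketke'

wetketke


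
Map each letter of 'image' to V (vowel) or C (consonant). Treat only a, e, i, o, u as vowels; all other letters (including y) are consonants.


Letter mapping: i = V, m = C, a = V, g = C, e = V.

VCVCV


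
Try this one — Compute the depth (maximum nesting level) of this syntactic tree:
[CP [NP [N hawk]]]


Count bracket nesting levels:
'[' at pos 0: depth = 1
'[' at pos 4: depth = 2
'[' at pos 8: depth = 3
Maximum depth reached: 3

3


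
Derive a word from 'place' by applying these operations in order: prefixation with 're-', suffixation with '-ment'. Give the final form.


Step 1: Add prefix 're-' to 'place' = 'replace'
Step 2: Add suffix '-ment' to 'replace' = 'replacement'

replacement


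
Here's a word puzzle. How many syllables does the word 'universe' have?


Break 'universe' into syllables: u-ni-verse -> u | ni | verse = 3 syllables

3 syllables


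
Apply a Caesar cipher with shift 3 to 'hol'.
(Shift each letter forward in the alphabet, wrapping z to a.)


Shift each letter by 3: h -> k, o -> r, l -> o. Result: 'kro'.

kro


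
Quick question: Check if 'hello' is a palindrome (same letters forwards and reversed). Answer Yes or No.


Forward: 'hello'
Reversed: 'olleh'
They differ.

No


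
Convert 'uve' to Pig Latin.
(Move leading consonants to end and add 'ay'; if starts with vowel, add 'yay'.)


'uve' starts with a vowel, so add 'yay': 'uveyay'.

uveyay


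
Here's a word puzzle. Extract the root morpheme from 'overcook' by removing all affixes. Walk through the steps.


Remove prefix 'over' from 'overcook' to get root 'cook'.

cook


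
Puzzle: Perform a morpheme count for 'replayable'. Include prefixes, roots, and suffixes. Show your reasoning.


Decomposition: re- (prefix) + play (root) + -able (suffix) = 3 morpheme(s)

3 morphemes


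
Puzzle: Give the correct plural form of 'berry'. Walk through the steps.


Apply rule: Change -y to -ies (consonant + y). 'berry' becomes 'berries'.

berries


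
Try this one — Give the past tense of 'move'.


Apply rule: Add -d (word ends in -e). 'move' becomes 'moved'.

moved


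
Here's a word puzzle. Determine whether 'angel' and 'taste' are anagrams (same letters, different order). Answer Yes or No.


Sorted letters of 'angel': 'aegln'
Sorted letters of 'taste': 'aestt'
They do not match.

No


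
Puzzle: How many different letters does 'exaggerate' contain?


Unique letters in 'exaggerate': {a, e, g, r, t, x} = 6 distinct letters.

6


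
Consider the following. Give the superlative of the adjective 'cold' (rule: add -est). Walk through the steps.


Apply superlative formation (add -est): 'cold' -> 'coldest'.

coldest


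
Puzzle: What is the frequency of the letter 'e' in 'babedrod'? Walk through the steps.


Letter 'e' in 'babedrod': found at position(s) 4 = 1 occurrence(s).

1


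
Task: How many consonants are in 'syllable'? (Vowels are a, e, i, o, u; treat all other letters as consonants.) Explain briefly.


Consonants in 'syllable': s, y, l, l, b, l = 6 consonants.

6


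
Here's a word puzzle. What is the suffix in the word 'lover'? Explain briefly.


The word 'lover' = 'love' (root) + '-er' (suffix). The suffix is '-er'.

er


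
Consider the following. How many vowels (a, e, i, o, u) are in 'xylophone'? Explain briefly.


Vowels in 'xylophone': o, o, e = 3 vowels.

3


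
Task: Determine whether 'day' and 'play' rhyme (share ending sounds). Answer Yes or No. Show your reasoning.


Rime (stressed vowel + following sounds) of 'day': -ay = /eɪ/
Rime of 'play': -ay = /eɪ/
/eɪ/ and /eɪ/ are the same ending sound, so the words rhyme.

Yes


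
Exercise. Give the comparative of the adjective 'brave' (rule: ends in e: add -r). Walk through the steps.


Apply comparative formation (ends in e: add -r): 'brave' -> 'braver'.

braver


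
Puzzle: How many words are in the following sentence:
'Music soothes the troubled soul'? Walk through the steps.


Split into words: Music | soothes | the | troubled | soul = 5 words.

5


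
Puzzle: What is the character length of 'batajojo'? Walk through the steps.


Spell out 'batajojo' and number each letter: b(1), a(2), t(3), a(4), j(5), o(6), j(7), o(8). Total: 8 letters.

8


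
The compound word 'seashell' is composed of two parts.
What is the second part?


Split 'seashell' into 'sea' + 'shell'. The second part is 'shell'.

shell


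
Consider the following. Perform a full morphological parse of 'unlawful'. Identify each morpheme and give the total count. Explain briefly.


Step 1: Identify prefix: 'un' (meaning: not/reverse)
Step 2: Identify root: 'law'
Step 3: Identify suffix(es): 'ful'
Decomposition: un- (prefix: not/reverse) + law (root) + -ful (suffix: full of)
Total morphemes: 3

3 morphemes (un- (prefix: not/reverse) + law (root) + -ful (suffix: full of))


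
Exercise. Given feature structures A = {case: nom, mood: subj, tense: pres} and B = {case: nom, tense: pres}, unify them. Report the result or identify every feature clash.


Compare features:
case: A=nom vs B=nom -> unified: nom
mood: A=subj vs B=_ -> unified: subj
tense: A=pres vs B=pres -> unified: pres
No clashes found.

Unified: {case: nom, mood: subj, tense: pres}


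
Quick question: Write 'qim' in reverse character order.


Reverse 'qim' character by character: 'miq'.

miq


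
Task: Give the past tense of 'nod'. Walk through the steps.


Apply rule: Double final consonant and add -ed. 'nod' becomes 'nodded'.

nodded


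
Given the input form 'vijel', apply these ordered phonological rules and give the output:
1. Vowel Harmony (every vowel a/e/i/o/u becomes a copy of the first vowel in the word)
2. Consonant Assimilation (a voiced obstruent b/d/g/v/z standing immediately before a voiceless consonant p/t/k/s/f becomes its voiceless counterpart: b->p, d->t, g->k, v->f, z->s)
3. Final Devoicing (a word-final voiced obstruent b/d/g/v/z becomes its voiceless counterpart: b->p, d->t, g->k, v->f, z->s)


Starting form: 'vijel'
Rule 1: Vowel Harmony: all vowels become 'i' (matching first vowel). 'vijel' -> 'vijil'
Rule 2: Consonant Assimilation: no voiced obstruent (b/d/g/v/z) stands immediately before a voiceless consonant (p/t/k/s/f). No change.
Rule 3: Final Devoicing: final consonant 'l' is not one of the voiced obstruents b/d/g/v/z. No change.
Final form: 'vijil'

vijil


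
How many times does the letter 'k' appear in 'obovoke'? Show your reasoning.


Letter 'k' in 'obovoke': found at position(s) 6 = 1 occurrence(s).

1


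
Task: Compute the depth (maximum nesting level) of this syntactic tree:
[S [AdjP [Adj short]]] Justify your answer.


Count bracket nesting levels:
'[' at pos 0: depth = 1
'[' at pos 3: depth = 2
'[' at pos 9: depth = 3
Maximum depth reached: 3

3


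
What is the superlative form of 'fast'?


Apply superlative formation (add -est): 'fast' -> 'fastest'.

fastest


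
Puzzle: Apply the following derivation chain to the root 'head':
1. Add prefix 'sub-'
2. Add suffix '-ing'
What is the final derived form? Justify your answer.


Step 1: Add prefix 'sub-' to 'head' = 'subhead'
Step 2: Add suffix '-ing' to 'subhead' = 'subheading'

subheading


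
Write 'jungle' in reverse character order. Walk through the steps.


Reverse 'jungle' character by character: 'elgnuj'.

elgnuj


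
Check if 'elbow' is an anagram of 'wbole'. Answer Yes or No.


Sorted letters of 'elbow': 'below'
Sorted letters of 'wbole': 'below'
They match.

Yes


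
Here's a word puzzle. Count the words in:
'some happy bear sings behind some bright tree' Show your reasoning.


Split into words: some | happy | bear | sings | behind | some | bright | tree = 8 words.

8


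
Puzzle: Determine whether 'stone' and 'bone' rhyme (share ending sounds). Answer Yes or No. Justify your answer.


Rime (stressed vowel + following sounds) of 'stone': -one = /oʊn/
Rime of 'bone': -one = /oʊn/
/oʊn/ and /oʊn/ are the same ending sound, so the words rhyme.

Yes


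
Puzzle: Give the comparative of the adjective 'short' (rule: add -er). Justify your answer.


Apply comparative formation (add -er): 'short' -> 'shorter'.

shorter


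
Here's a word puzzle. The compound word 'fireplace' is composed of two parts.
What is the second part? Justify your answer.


Split 'fireplace' into 'fire' + 'place'. The second part is 'place'.

place


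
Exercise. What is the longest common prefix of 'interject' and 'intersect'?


Compare from the start: 5 characters match: 'inter'. Mismatch at position 6: 'j' vs 's'.

inter


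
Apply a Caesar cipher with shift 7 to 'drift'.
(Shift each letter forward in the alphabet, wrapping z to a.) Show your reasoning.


Shift each letter by 7: d -> k, r -> y, i -> p, f -> m, t -> a. Result: 'kypma'.

kypma


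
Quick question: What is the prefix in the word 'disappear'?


The word 'disappear' = 'dis' (prefix) + 'appear' (root). The prefix is 'dis'.

dis


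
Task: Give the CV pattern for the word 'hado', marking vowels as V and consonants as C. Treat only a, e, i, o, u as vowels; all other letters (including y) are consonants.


Letter mapping: h = C, a = V, d = C, o = V.

CVCV


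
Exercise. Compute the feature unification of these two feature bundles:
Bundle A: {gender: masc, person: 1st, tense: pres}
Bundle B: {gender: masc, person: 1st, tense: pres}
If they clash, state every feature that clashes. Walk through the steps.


Compare features:
gender: A=masc vs B=masc -> unified: masc
person: A=1st vs B=1st -> unified: 1st
tense: A=pres vs B=pres -> unified: pres
No clashes found.

Unified: {gender: masc, person: 1st, tense: pres}


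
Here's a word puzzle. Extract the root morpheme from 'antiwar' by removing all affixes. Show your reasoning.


Remove prefix 'anti' from 'antiwar' to get root 'war'.

war


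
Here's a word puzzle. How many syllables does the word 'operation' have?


Break 'operation' into syllables: op-er-a-tion -> op | er | a | tion = 4 syllables

4 syllables


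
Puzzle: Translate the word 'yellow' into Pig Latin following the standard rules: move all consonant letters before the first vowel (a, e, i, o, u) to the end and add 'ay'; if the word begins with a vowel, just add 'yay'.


'yellow': move consonant cluster 'y' to end and add 'ay': 'ellowyay'.

ellowyay


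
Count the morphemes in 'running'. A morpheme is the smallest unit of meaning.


Decomposition: run (root) + -ing (suffix) = 2 morpheme(s)

2 morphemes


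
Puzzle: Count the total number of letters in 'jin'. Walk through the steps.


Spell out 'jin' and number each letter: j(1), i(2), n(3). Total: 3 letters.

3


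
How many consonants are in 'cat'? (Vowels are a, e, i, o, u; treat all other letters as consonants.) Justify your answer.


Consonants in 'cat': c, t = 2 consonants.

2


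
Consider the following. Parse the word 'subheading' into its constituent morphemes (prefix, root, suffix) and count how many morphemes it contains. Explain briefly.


Step 1: Identify prefix: 'sub' (meaning: below)
Step 2: Identify root: 'head'
Step 3: Identify suffix(es): 'ing'
Decomposition: sub- (prefix: below) + head (root) + -ing (suffix: ongoing/result)
Total morphemes: 3

3 morphemes (sub- (prefix: below) + head (root) + -ing (suffix: ongoing/result))


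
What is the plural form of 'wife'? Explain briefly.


Apply rule: Change -fe to -ves. 'wife' becomes 'wives'.

wives


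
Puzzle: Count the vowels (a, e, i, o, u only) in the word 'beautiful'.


Vowels in 'beautiful': e, a, u, i, u = 5 vowels.

5


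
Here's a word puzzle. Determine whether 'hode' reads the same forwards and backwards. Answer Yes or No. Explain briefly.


Forward: 'hode'
Reversed: 'edoh'
They differ.

No


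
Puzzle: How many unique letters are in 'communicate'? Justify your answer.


Unique letters in 'communicate': {a, c, e, i, m, n, o, t, u} = 9 distinct letters.

9


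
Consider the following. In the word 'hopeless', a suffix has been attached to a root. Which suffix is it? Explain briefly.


The word 'hopeless' = 'hope' (root) + '-less' (suffix). The suffix is '-less'.

less


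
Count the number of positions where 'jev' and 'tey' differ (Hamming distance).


Alignment:
Position 1: 'j' vs 't' = DIFFER
Position 2: 'e' vs 'e' = match
Position 3: 'v' vs 'y' = DIFFER
Total differences: 2

2


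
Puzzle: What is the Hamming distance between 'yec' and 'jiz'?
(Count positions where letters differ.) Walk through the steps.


Alignment:
Position 1: 'y' vs 'j' = DIFFER
Position 2: 'e' vs 'i' = DIFFER
Position 3: 'c' vs 'z' = DIFFER
Total differences: 3

3


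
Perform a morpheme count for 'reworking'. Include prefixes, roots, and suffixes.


Decomposition: re- (prefix) + work (root) + -ing (suffix) = 3 morpheme(s)

3 morphemes


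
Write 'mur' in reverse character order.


Reverse 'mur' character by character: 'rum'.

rum


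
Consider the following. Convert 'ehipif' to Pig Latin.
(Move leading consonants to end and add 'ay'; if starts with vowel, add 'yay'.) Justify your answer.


'ehipif' starts with a vowel, so add 'yay': 'ehipifyay'.

ehipifyay


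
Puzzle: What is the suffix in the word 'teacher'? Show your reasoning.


The word 'teacher' = 'teach' (root) + '-er' (suffix). The suffix is '-er'.

er


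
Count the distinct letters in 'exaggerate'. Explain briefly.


Unique letters in 'exaggerate': {a, e, g, r, t, x} = 6 distinct letters.

6


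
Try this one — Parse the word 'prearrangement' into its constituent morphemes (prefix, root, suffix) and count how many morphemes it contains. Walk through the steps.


Step 1: Identify prefix: 'pre' (meaning: before)
Step 2: Identify root: 'arrange'
Step 3: Identify suffix(es): 'ment'
Decomposition: pre- (prefix: before) + arrange (root) + -ment (suffix: action/result)
Total morphemes: 3

3 morphemes (pre- (prefix: before) + arrange (root) + -ment (suffix: action/result))


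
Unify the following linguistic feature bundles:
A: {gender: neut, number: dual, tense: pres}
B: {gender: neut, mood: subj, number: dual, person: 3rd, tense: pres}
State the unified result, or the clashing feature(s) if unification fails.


Compare features:
gender: A=neut vs B=neut -> unified: neut
mood: A=_ vs B=subj -> unified: subj
number: A=dual vs B=dual -> unified: dual
person: A=_ vs B=3rd -> unified: 3rd
tense: A=pres vs B=pres -> unified: pres
No clashes found.

Unified: {gender: neut, mood: subj, number: dual, person: 3rd, tense: pres}


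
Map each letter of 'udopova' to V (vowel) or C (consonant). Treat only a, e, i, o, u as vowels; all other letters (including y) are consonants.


Letter mapping: u = V, d = C, o = V, p = C, o = V, v = C, a = V.

VCVCVCV


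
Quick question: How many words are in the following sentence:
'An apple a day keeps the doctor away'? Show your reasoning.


Split into words: An | apple | a | day | keeps | the | doctor | away = 8 words.

8


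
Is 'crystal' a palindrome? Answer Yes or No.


Forward: 'crystal'
Reversed: 'latsyrc'
They differ.

No


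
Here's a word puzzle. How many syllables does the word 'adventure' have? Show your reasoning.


Break 'adventure' into syllables: ad-ven-ture -> ad | ven | ture = 3 syllables

3 syllables


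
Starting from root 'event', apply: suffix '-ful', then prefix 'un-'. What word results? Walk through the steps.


Step 1: Add suffix '-ful' to 'event' = 'eventful'
Step 2: Add prefix 'un-' to 'eventful' = 'uneventful'

uneventful
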